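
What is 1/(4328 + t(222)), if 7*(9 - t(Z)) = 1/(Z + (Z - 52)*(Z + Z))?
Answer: 529914/2298237017 ≈ 0.00023057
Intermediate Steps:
t(Z) = 9 - 1/(7*(Z + 2*Z*(-52 + Z))) (t(Z) = 9 - 1/(7*(Z + (Z - 52)*(Z + Z))) = 9 - 1/(7*(Z + (-52 + Z)*(2*Z))) = 9 - 1/(7*(Z + 2*Z*(-52 + Z))))
1/(4328 + t(222)) = 1/(4328 + (⅐)*(-1 - 6489*222 + 126*222²)/(222*(-103 + 2*222))) = 1/(4328 + (⅐)*(1/222)*(-1 - 1440558 + 126*49284)/(-103 + 444)) = 1/(4328 + (⅐)*(1/222)*(-1 - 1440558 + 6209784)/341) = 1/(4328 + (⅐)*(1/222)*(1/341)*4769225) = 1/(4328 + 4769225/529914) = 1/(2298237017/529914) = 529914/2298237017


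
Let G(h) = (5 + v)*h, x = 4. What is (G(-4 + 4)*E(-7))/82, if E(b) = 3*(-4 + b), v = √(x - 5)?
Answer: 0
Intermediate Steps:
v = I (v = √(4 - 5) = √(-1) = I ≈ 1.0*I)
E(b) = -12 + 3*b
G(h) = h*(5 + I) (G(h) = (5 + I)*h = h*(5 + I))
(G(-4 + 4)*E(-7))/82 = (((-4 + 4)*(5 + I))*(-12 + 3*(-7)))/82 = ((0*(5 + I))*(-12 - 21))*(1/82) = (0*(-33))*(1/82) = 0*(1/82) = 0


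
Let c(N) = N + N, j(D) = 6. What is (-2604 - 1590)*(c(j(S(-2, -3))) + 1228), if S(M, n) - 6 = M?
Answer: -5200560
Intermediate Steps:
S(M, n) = 6 + M
c(N) = 2*N
(-2604 - 1590)*(c(j(S(-2, -3))) + 1228) = (-2604 - 1590)*(2*6 + 1228) = -4194*(12 + 1228) = -4194*1240 = -5200560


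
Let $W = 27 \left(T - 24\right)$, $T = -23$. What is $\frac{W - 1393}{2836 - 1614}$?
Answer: $- \frac{1331}{611} \approx -2.1784$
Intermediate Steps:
$W = -1269$ ($W = 27 \left(-23 - 24\right) = 27 \left(-47\right) = -1269$)
$\frac{W - 1393}{2836 - 1614} = \frac{-1269 - 1393}{2836 - 1614} = - \frac{2662}{1222} = \left(-2662\right) \frac{1}{1222} = - \frac{1331}{611}$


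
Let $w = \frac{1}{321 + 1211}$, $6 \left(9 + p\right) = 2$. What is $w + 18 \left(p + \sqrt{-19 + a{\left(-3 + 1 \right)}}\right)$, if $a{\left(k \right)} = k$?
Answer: $- \frac{238991}{1532} + 18 i \sqrt{21} \approx -156.0 + 82.486 i$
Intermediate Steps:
$p = - \frac{26}{3}$ ($p = -9 + \frac{1}{6} \cdot 2 = -9 + \frac{1}{3} = - \frac{26}{3} \approx -8.6667$)
$w = \frac{1}{1532} \approx 0.00065274$
$w + 18 \left(p + \sqrt{-19 + a{\left(-3 + 1 \right)}}\right) = \frac{1}{1532} + 18 \left(- \frac{26}{3} + \sqrt{-19 + \left(-3 + 1\right)}\right) = \frac{1}{1532} + 18 \left(- \frac{26}{3} + \sqrt{-19 - 2}\right) = \frac{1}{1532} + 18 \left(- \frac{26}{3} + \sqrt{-21}\right) = \frac{1}{1532} + 18 \left(- \frac{26}{3} + i \sqrt{21}\right) = \frac{1}{1532} - \left(156 - 18 i \sqrt{21}\right) = - \frac{238991}{1532} + 18 i \sqrt{21}$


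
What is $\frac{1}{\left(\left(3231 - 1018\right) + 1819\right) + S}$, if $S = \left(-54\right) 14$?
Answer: $\frac{1}{3276} \approx 0.00030525$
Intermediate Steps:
$S = -756$
$\frac{1}{\left(\left(3231 - 1018\right) + 1819\right) + S} = \frac{1}{\left(\left(3231 - 1018\right) + 1819\right) - 756} = \frac{1}{\left(2213 + 1819\right) - 756} = \frac{1}{4032 - 756} = \frac{1}{3276}$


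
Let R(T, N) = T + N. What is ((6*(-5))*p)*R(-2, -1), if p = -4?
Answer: -360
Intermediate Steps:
R(T, N) = N + T
((6*(-5))*p)*R(-2, -1) = ((6*(-5))*(-4))*(-1 - 2) = -30*(-4)*(-3) = 120*(-3) = -360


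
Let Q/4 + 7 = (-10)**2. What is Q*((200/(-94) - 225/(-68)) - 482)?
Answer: -142912821/799 ≈ -1.7886e+5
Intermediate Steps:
Q = 372 (Q = -28 + 4*(-10)**2 = -28 + 4*100 = -28 + 400 = 372)
Q*((200/(-94) - 225/(-68)) - 482) = 372*((200/(-94) - 225/(-68)) - 482) = 372*((200*(-1/94) - 225*(-1/68)) - 482) = 372*((-100/47 + 225/68) - 482) = 372*(3775/3196 - 482) = 372*(-1536697/3196) = -142912821/799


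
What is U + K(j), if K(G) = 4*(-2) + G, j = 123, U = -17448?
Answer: -17333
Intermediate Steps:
K(G) = -8 + G
U + K(j) = -17448 + (-8 + 123) = -17448 + 115 = -17333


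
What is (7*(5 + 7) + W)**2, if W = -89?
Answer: 25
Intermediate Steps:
(7*(5 + 7) + W)**2 = (7*(5 + 7) - 89)**2 = (7*12 - 89)**2 = (84 - 89)**2 = (-5)**2 = 25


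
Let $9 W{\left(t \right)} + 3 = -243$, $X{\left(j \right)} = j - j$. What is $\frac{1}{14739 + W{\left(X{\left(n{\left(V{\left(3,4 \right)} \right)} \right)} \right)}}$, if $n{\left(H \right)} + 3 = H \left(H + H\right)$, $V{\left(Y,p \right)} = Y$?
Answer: $\frac{3}{44135} \approx 6.7973 \cdot 10^{-5}$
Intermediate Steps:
$n{\left(H \right)} = -3 + 2 H^{2}$ ($n{\left(H \right)} = -3 + H \left(H + H\right) = -3 + H 2 H = -3 + 2 H^{2}$)
$X{\left(j \right)} = 0$
$W{\left(t \right)} = - \frac{82}{3}$ ($W{\left(t \right)} = - \frac{1}{3} + \frac{1}{9} \left(-243\right) = - \frac{1}{3} - 27 = - \frac{82}{3}$)
$\frac{1}{14739 + W{\left(X{\left(n{\left(V{\left(3,4 \right)} \right)} \right)} \right)}} = \frac{1}{14739 - \frac{82}{3}} = \frac{1}{\frac{44135}{3}} = \frac{3}{44135}$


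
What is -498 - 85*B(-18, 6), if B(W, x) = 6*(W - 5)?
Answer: 11232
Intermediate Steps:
B(W, x) = -30 + 6*W (B(W, x) = 6*(-5 + W) = -30 + 6*W)
-498 - 85*B(-18, 6) = -498 - 85*(-30 + 6*(-18)) = -498 - 85*(-30 - 108) = -498 - 85*(-138) = -498 + 11730 = 11232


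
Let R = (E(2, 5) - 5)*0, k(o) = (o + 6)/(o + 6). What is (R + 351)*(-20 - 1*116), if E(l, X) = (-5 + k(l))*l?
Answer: -47736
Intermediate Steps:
k(o) = 1 (k(o) = (6 + o)/(6 + o) = 1)
E(l, X) = -4*l (E(l, X) = (-5 + 1)*l = -4*l)
R = 0 (R = (-4*2 - 5)*0 = (-8 - 5)*0 = -13*0 = 0)
(R + 351)*(-20 - 1*116) = (0 + 351)*(-20 - 1*116) = 351*(-20 - 116) = 351*(-136) = -47736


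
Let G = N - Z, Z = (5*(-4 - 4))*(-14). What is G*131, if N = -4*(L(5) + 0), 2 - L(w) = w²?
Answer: -61308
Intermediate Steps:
L(w) = 2 - w²
N = 92 (N = -4*((2 - 1*5²) + 0) = -4*((2 - 1*25) + 0) = -4*((2 - 25) + 0) = -4*(-23 + 0) = -4*(-23) = 92)
Z = 560 (Z = (5*(-8))*(-14) = -40*(-14) = 560)
G = -468 (G = 92 - 1*560 = 92 - 560 = -468)
G*131 = -468*131 = -61308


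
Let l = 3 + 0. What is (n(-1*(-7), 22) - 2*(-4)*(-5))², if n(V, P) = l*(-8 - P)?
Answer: 16900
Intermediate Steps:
l = 3
n(V, P) = -24 - 3*P (n(V, P) = 3*(-8 - P) = -24 - 3*P)
(n(-1*(-7), 22) - 2*(-4)*(-5))² = ((-24 - 3*22) - 2*(-4)*(-5))² = ((-24 - 66) + 8*(-5))² = (-90 - 40)² = (-130)² = 16900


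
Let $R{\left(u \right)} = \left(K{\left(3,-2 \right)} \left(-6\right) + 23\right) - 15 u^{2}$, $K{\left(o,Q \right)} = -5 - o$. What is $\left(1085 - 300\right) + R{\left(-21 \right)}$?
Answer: $-5759$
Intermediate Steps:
$R{\left(u \right)} = 71 - 15 u^{2}$ ($R{\left(u \right)} = \left(\left(-5 - 3\right) \left(-6\right) + 23\right) - 15 u^{2} = \left(\left(-8\right) \left(-6\right) + 23\right) - 15 u^{2} = \left(48 + 23\right) - 15 u^{2} = 71 - 15 u^{2}$)
$\left(1085 - 300\right) + R{\left(-21 \right)} = \left(1085 - 300\right) + \left(71 - 15 \left(-21\right)^{2}\right) = 785 + \left(71 - 6615\right) = 785 - 6544 = -5759$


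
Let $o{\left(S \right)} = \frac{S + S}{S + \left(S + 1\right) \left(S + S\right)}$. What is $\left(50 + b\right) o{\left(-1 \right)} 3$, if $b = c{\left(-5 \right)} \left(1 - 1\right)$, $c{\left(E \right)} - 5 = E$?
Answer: $300$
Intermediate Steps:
$c{\left(E \right)} = 5 + E$
$b = 0$ ($b = \left(5 - 5\right) \left(1 - 1\right) = 0 \cdot 0 = 0$)
$o{\left(S \right)} = \frac{2 S}{S + 2 S \left(1 + S\right)}$ ($o{\left(S \right)} = \frac{2 S}{S + \left(1 + S\right) 2 S} = \frac{2 S}{S + 2 S \left(1 + S\right)}$)
$\left(50 + b\right) o{\left(-1 \right)} 3 = \left(50 + 0\right) \frac{2}{3 + 2 \left(-1\right)} 3 = 50 \frac{2}{3 - 2} \cdot 3 = 50 \cdot \frac{2}{1} \cdot 3 = 50 \cdot 2 \cdot 1 \cdot 3 = 50 \cdot 2 \cdot 3 = 50 \cdot 6 = 300$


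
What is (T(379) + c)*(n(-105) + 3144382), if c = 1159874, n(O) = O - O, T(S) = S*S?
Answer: 4098749102730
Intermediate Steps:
T(S) = S²
n(O) = 0
(T(379) + c)*(n(-105) + 3144382) = (379² + 1159874)*(0 + 3144382) = (143641 + 1159874)*3144382 = 1303515*3144382 = 4098749102730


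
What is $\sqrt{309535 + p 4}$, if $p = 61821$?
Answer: $\sqrt{556819} \approx 746.2$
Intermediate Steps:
$\sqrt{309535 + p 4} = \sqrt{309535 + 61821 \cdot 4} = \sqrt{309535 + 247284} = \sqrt{556819}$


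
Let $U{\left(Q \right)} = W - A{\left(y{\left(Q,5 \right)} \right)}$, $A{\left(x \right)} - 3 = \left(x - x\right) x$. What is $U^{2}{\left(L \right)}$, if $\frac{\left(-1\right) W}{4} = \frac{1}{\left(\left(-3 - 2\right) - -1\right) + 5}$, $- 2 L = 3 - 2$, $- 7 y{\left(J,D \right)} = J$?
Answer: $49$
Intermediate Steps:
$y{\left(J,D \right)} = - \frac{J}{7}$
$L = - \frac{1}{2}$ ($L = - \frac{3 - 2}{2} = \left(- \frac{1}{2}\right) 1 = - \frac{1}{2} \approx -0.5$)
$A{\left(x \right)} = 3$ ($A{\left(x \right)} = 3 + \left(x - x\right) x = 3 + 0 x = 3 + 0 = 3$)
$W = -4$ ($W = - \frac{4}{\left(\left(-3 - 2\right) - -1\right) + 5} = - \frac{4}{\left(\left(-3 - 2\right) + 1\right) + 5} = - \frac{4}{\left(-5 + 1\right) + 5} = - \frac{4}{-4 + 5} = - \frac{4}{1} = \left(-4\right) 1 = -4$)
$U{\left(Q \right)} = -7$ ($U{\left(Q \right)} = -4 - 3 = -7$)
$U^{2}{\left(L \right)} = \left(-7\right)^{2} = 49$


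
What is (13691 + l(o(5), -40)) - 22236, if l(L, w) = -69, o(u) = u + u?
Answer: -8614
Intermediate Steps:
o(u) = 2*u
(13691 + l(o(5), -40)) - 22236 = (13691 - 69) - 22236 = 13622 - 22236 = -8614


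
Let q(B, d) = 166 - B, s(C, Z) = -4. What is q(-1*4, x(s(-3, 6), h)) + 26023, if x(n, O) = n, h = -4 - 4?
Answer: 26193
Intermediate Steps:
h = -8
q(-1*4, x(s(-3, 6), h)) + 26023 = (166 - (-1)*4) + 26023 = (166 - 1*(-4)) + 26023 = (166 + 4) + 26023 = 170 + 26023 = 26193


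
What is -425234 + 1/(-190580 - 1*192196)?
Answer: -162769369585/382776 ≈ -4.2523e+5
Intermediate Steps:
-425234 + 1/(-190580 - 1*192196) = -425234 + 1/(-190580 - 192196) = -425234 + 1/(-382776) = -425234 - 1/382776 = -162769369585/382776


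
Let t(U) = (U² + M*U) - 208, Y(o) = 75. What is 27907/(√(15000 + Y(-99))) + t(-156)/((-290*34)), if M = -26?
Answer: -7046/2465 + 27907*√67/1005 ≈ 224.43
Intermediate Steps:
t(U) = -208 + U² - 26*U (t(U) = (U² - 26*U) - 208 = -208 + U² - 26*U)
27907/(√(15000 + Y(-99))) + t(-156)/((-290*34)) = 27907/(√(15000 + 75)) + (-208 + (-156)² - 26*(-156))/((-290*34)) = 27907/(√15075) + (-208 + 24336 + 4056)/(-9860) = 27907/((15*√67)) + 28184*(-1/9860) = 27907*(√67/1005) - 7046/2465 = 27907*√67/1005 - 7046/2465 = -7046/2465 + 27907*√67/1005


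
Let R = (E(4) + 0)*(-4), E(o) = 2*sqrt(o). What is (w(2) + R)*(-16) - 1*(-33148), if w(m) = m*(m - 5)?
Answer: 33500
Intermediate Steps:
w(m) = m*(-5 + m)
R = -16 (R = (2*sqrt(4) + 0)*(-4) = (2*2 + 0)*(-4) = (4 + 0)*(-4) = 4*(-4) = -16)
(w(2) + R)*(-16) - 1*(-33148) = (2*(-5 + 2) - 16)*(-16) - 1*(-33148) = (2*(-3) - 16)*(-16) + 33148 = (-6 - 16)*(-16) + 33148 = -22*(-16) + 33148 = 352 + 33148 = 33500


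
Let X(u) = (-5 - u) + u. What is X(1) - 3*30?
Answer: -95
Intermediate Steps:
X(u) = -5
X(1) - 3*30 = -5 - 3*30 = -5 - 90 = -95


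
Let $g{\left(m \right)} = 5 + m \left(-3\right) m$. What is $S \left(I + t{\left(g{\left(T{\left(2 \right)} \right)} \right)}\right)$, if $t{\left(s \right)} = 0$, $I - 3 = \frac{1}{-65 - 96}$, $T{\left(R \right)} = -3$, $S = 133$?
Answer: $\frac{9158}{23} \approx 398.17$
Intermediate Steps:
$I = \frac{482}{161}$ ($I = 3 + \frac{1}{-65 - 96} = 3 + \frac{1}{-161} = 3 - \frac{1}{161} = \frac{482}{161} \approx 2.9938$)
$g{\left(m \right)} = 5 - 3 m^{2}$ ($g{\left(m \right)} = 5 + - 3 m m = 5 - 3 m^{2}$)
$S \left(I + t{\left(g{\left(T{\left(2 \right)} \right)} \right)}\right) = 133 \left(\frac{482}{161} + 0\right) = 133 \cdot \frac{482}{161} = \frac{9158}{23}$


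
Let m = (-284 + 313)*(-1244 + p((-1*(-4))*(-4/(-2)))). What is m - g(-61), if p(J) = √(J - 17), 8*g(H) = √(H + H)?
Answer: -36076 + 87*I - I*√122/8 ≈ -36076.0 + 85.619*I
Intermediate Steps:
g(H) = √2*√H/8 (g(H) = √(H + H)/8 = √(2*H)/8 = (√2*√H)/8 = √2*√H/8)
p(J) = √(-17 + J)
m = -36076 + 87*I (m = (-284 + 313)*(-1244 + √(-17 + (-1*(-4))*(-4/(-2)))) = 29*(-1244 + √(-17 + 4*(-4*(-½)))) = 29*(-1244 + √(-17 + 4*2)) = 29*(-1244 + √(-17 + 8)) = 29*(-1244 + √(-9)) = 29*(-1244 + 3*I) = -36076 + 87*I ≈ -36076.0 + 87.0*I)
m - g(-61) = (-36076 + 87*I) - √2*√(-61)/8 = (-36076 + 87*I) - √2*I*√61/8 = (-36076 + 87*I) - I*√122/8 = -36076 + 87*I - I*√122/8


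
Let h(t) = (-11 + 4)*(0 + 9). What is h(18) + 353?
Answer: 290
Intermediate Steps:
h(t) = -63 (h(t) = -7*9 = -63)
h(18) + 353 = -63 + 353 = 290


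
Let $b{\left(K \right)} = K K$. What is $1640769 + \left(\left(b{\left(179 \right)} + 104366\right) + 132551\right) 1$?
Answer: $1909727$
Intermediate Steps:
$b{\left(K \right)} = K^{2}$
$1640769 + \left(\left(b{\left(179 \right)} + 104366\right) + 132551\right) 1 = 1640769 + \left(\left(179^{2} + 104366\right) + 132551\right) 1 = 1640769 + \left(\left(32041 + 104366\right) + 132551\right) 1 = 1640769 + \left(136407 + 132551\right) 1 = 1640769 + 268958 \cdot 1 = 1640769 + 268958 = 1909727$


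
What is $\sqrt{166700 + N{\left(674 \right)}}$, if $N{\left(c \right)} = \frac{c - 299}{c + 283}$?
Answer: $\frac{5 \sqrt{678543943}}{319} \approx 408.29$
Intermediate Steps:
$N{\left(c \right)} = \frac{-299 + c}{283 + c}$
$\sqrt{166700 + N{\left(674 \right)}} = \sqrt{166700 + \frac{-299 + 674}{283 + 674}} = \sqrt{166700 + \frac{1}{957} \cdot 375} = \sqrt{166700 + \frac{125}{319}} = \sqrt{\frac{53177425}{319}} = \frac{5 \sqrt{678543943}}{319}$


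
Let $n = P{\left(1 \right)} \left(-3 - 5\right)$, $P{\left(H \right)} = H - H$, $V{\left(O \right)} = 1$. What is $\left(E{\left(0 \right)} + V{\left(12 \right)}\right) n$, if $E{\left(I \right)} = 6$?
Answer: $0$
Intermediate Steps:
$P{\left(H \right)} = 0$
$n = 0$ ($n = 0 \left(-3 - 5\right) = 0 \left(-8\right) = 0$)
$\left(E{\left(0 \right)} + V{\left(12 \right)}\right) n = \left(6 + 1\right) 0 = 7 \cdot 0 = 0$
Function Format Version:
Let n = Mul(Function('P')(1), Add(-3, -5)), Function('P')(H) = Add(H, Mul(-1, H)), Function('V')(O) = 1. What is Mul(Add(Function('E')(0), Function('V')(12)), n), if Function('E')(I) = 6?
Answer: 0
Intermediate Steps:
Function('P')(H) = 0
n = 0 (n = Mul(0, Add(-3, -5)) = Mul(0, -8) = 0)
Mul(Add(Function('E')(0), Function('V')(12)), n) = Mul(Add(6, 1), 0) = Mul(7, 0) = 0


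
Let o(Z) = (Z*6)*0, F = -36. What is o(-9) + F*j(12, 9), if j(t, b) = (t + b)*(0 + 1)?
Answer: -756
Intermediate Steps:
o(Z) = 0 (o(Z) = (6*Z)*0 = 0)
j(t, b) = b + t (j(t, b) = (b + t)*1 = b + t)
o(-9) + F*j(12, 9) = 0 - 36*(9 + 12) = 0 - 36*21 = 0 - 756 = -756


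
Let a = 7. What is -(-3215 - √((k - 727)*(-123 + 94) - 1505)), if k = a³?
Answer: 3215 + √9631 ≈ 3313.1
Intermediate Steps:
k = 343 (k = 7³ = 343)
-(-3215 - √((k - 727)*(-123 + 94) - 1505)) = -(-3215 - √((343 - 727)*(-123 + 94) - 1505)) = -(-3215 - √(-384*(-29) - 1505)) = -(-3215 - √(11136 - 1505)) = -(-3215 - √9631) = 3215 + √9631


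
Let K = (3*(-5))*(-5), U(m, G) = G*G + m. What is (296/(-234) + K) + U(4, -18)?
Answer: 47003/117 ≈ 401.73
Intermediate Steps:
U(m, G) = m + G**2 (U(m, G) = G**2 + m = m + G**2)
K = 75 (K = -15*(-5) = 75)
(296/(-234) + K) + U(4, -18) = (296/(-234) + 75) + (4 + (-18)**2) = (296*(-1/234) + 75) + (4 + 324) = (-148/117 + 75) + 328 = 8627/117 + 328 = 47003/117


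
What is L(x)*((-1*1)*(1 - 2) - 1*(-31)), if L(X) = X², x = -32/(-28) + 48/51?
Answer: 1968128/14161 ≈ 138.98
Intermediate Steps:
x = 248/119 (x = -32*(-1/28) + 48*(1/51) = 8/7 + 16/17 = 248/119 ≈ 2.0840)
L(x)*((-1*1)*(1 - 2) - 1*(-31)) = (248/119)²*((-1*1)*(1 - 2) - 1*(-31)) = 61504*(-1*(-1) + 31)/14161 = 61504*(1 + 31)/14161 = (61504/14161)*32 = 1968128/14161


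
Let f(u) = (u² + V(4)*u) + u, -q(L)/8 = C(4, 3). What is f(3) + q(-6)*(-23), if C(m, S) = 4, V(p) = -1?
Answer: 745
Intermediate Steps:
q(L) = -32 (q(L) = -8*4 = -32)
f(u) = u² (f(u) = (u² - u) + u = u²)
f(3) + q(-6)*(-23) = 3² - 32*(-23) = 9 + 736 = 745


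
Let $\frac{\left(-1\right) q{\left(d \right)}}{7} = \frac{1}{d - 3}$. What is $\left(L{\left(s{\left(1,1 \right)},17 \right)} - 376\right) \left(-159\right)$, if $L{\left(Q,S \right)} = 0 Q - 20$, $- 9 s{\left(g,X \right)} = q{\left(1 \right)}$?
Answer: $62964$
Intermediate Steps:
$q{\left(d \right)} = - \frac{7}{-3 + d}$ ($q{\left(d \right)} = - \frac{7}{d - 3} = - \frac{7}{-3 + d}$)
$s{\left(g,X \right)} = - \frac{7}{18}$ ($s{\left(g,X \right)} = - \frac{\left(-7\right) \frac{1}{-3 + 1}}{9} = - \frac{\left(-7\right) \frac{1}{-2}}{9} = - \frac{\left(-7\right) \left(- \frac{1}{2}\right)}{9} = \left(- \frac{1}{9}\right) \frac{7}{2} = - \frac{7}{18}$)
$L{\left(Q,S \right)} = -20$ ($L{\left(Q,S \right)} = 0 - 20 = -20$)
$\left(L{\left(s{\left(1,1 \right)},17 \right)} - 376\right) \left(-159\right) = \left(-20 - 376\right) \left(-159\right) = \left(-396\right) \left(-159\right) = 62964$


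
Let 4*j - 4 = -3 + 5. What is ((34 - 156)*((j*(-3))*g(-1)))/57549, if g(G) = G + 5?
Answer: 732/19183 ≈ 0.038159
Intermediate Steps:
g(G) = 5 + G
j = 3/2 (j = 1 + (-3 + 5)/4 = 1 + (¼)*2 = 1 + ½ = 3/2 ≈ 1.5000)
((34 - 156)*((j*(-3))*g(-1)))/57549 = ((34 - 156)*(((3/2)*(-3))*(5 - 1)))/57549 = -(-549)*4*(1/57549) = -122*(-18)*(1/57549) = 2196*(1/57549) = 732/19183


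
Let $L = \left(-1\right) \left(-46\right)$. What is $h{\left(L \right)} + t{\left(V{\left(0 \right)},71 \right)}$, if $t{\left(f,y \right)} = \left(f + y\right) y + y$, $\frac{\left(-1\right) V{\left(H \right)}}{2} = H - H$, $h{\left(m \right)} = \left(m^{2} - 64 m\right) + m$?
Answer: $4330$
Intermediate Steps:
$L = 46$
$h{\left(m \right)} = m^{2} - 63 m$
$V{\left(H \right)} = 0$ ($V{\left(H \right)} = - 2 \left(H - H\right) = \left(-2\right) 0 = 0$)
$t{\left(f,y \right)} = y + y \left(f + y\right)$ ($t{\left(f,y \right)} = y \left(f + y\right) + y = y + y \left(f + y\right)$)
$h{\left(L \right)} + t{\left(V{\left(0 \right)},71 \right)} = 46 \left(-63 + 46\right) + 71 \left(1 + 0 + 71\right) = 46 \left(-17\right) + 71 \cdot 72 = -782 + 5112 = 4330$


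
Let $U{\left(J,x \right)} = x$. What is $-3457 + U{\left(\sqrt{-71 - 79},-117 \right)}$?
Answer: $-3574$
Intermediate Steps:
$-3457 + U{\left(\sqrt{-71 - 79},-117 \right)} = -3457 - 117 = -3574$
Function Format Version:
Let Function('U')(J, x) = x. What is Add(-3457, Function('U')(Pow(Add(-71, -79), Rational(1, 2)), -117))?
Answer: -3574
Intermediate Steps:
Add(-3457, Function('U')(Pow(Add(-71, -79), Rational(1, 2)), -117)) = Add(-3457, -117) = -3574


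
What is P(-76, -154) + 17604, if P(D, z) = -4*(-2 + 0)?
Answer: 17612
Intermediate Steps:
P(D, z) = 8 (P(D, z) = -4*(-2) = 8)
P(-76, -154) + 17604 = 8 + 17604 = 17612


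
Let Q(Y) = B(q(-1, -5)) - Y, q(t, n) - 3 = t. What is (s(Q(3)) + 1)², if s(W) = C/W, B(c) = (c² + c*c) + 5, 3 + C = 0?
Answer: 49/100 ≈ 0.49000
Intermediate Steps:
C = -3 (C = -3 + 0 = -3)
q(t, n) = 3 + t
B(c) = 5 + 2*c² (B(c) = (c² + c²) + 5 = 2*c² + 5 = 5 + 2*c²)
Q(Y) = 13 - Y (Q(Y) = (5 + 2*(3 - 1)²) - Y = (5 + 2*2²) - Y = (5 + 2*4) - Y = (5 + 8) - Y = 13 - Y)
s(W) = -3/W
(s(Q(3)) + 1)² = (-3/(13 - 1*3) + 1)² = (-3/(13 - 3) + 1)² = (-3/10 + 1)² = (7/10)² = 49/100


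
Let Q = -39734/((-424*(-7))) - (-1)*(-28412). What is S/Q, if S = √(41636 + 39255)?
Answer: -1484*√80891/42183275 ≈ -0.010006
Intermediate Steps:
Q = -42183275/1484 (Q = -39734/2968 - 1*28412 = -39734*1/2968 - 28412 = -19867/1484 - 28412 = -42183275/1484 ≈ -28425.)
S = √80891 ≈ 284.41
S/Q = √80891/(-42183275/1484) = √80891*(-1484/42183275) = -1484*√80891/42183275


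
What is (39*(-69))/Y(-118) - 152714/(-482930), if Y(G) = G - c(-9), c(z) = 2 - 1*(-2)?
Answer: 659097869/29458730 ≈ 22.374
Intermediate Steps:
c(z) = 4 (c(z) = 2 + 2 = 4)
Y(G) = -4 + G (Y(G) = G - 1*4 = G - 4 = -4 + G)
(39*(-69))/Y(-118) - 152714/(-482930) = (39*(-69))/(-4 - 118) - 152714/(-482930) = -2691/(-122) - 152714*(-1/482930) = -2691*(-1/122) + 76357/241465 = 2691/122 + 76357/241465 = 659097869/29458730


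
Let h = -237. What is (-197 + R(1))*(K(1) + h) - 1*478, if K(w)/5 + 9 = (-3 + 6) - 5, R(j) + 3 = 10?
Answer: 55002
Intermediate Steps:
R(j) = 7 (R(j) = -3 + 10 = 7)
K(w) = -55 (K(w) = -45 + 5*((-3 + 6) - 5) = -45 + 5*(3 - 5) = -45 + 5*(-2) = -45 - 10 = -55)
(-197 + R(1))*(K(1) + h) - 1*478 = (-197 + 7)*(-55 - 237) - 1*478 = -190*(-292) - 478 = 55480 - 478 = 55002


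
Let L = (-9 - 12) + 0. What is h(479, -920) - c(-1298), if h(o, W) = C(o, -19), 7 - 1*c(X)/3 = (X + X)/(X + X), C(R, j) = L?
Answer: -39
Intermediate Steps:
L = -21 (L = -21 + 0 = -21)
C(R, j) = -21
c(X) = 18 (c(X) = 21 - 3*(X + X)/(X + X) = 21 - 3*2*X/(2*X) = 21 - 3*2*X*1/(2*X) = 21 - 3*1 = 21 - 3 = 18)
h(o, W) = -21
h(479, -920) - c(-1298) = -21 - 1*18 = -21 - 18 = -39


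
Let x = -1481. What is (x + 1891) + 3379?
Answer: 3789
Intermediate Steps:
(x + 1891) + 3379 = (-1481 + 1891) + 3379 = 410 + 3379 = 3789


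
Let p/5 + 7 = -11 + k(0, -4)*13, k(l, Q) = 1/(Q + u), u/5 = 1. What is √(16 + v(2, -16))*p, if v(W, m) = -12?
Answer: -50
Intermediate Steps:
u = 5 (u = 5*1 = 5)
k(l, Q) = 1/(5 + Q) (k(l, Q) = 1/(Q + 5) = 1/(5 + Q))
p = -25 (p = -35 + 5*(-11 + 13/(5 - 4)) = -35 + 5*(-11 + 13/1) = -35 + 5*(-11 + 1*13) = -35 + 5*(-11 + 13) = -35 + 5*2 = -35 + 10 = -25)
√(16 + v(2, -16))*p = √(16 - 12)*(-25) = √4*(-25) = 2*(-25) = -50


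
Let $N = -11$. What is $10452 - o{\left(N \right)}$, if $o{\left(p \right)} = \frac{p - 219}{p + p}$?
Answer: $\frac{114857}{11} \approx 10442.0$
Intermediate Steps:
$o{\left(p \right)} = \frac{-219 + p}{2 p}$
$10452 - o{\left(N \right)} = 10452 - \frac{-219 - 11}{2 \left(-11\right)} = 10452 - \frac{1}{2} \left(- \frac{1}{11}\right) \left(-230\right) = 10452 - \frac{115}{11} = \frac{114857}{11}$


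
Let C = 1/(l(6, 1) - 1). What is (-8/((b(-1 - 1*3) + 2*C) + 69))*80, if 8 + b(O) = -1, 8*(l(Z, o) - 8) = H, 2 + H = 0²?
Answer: -4320/407 ≈ -10.614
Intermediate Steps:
H = -2 (H = -2 + 0² = -2 + 0 = -2)
l(Z, o) = 31/4 (l(Z, o) = 8 + (⅛)*(-2) = 8 - ¼ = 31/4)
b(O) = -9 (b(O) = -8 - 1 = -9)
C = 4/27 (C = 1/(31/4 - 1) = 1/(27/4) = 4/27 ≈ 0.14815)
(-8/((b(-1 - 1*3) + 2*C) + 69))*80 = (-8/((-9 + 2*(4/27)) + 69))*80 = (-8/((-9 + 8/27) + 69))*80 = (-8/(-235/27 + 69))*80 = (-8/(1628/27))*80 = ((27/1628)*(-8))*80 = -54/407*80 = -4320/407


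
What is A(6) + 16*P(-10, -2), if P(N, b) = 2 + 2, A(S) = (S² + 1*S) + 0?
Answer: 106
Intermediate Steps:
A(S) = S + S² (A(S) = (S² + S) + 0 = (S + S²) + 0 = S + S²)
P(N, b) = 4
A(6) + 16*P(-10, -2) = 6*(1 + 6) + 16*4 = 6*7 + 64 = 42 + 64 = 106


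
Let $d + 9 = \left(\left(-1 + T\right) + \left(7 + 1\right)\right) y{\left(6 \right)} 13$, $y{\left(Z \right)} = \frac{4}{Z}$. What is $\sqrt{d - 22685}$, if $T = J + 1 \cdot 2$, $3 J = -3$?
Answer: $\frac{i \sqrt{203622}}{3} \approx 150.42 i$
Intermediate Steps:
$J = -1$ ($J = \frac{1}{3} \left(-3\right) = -1$)
$T = 1$ ($T = -1 + 1 \cdot 2 = -1 + 2 = 1$)
$d = \frac{181}{3}$ ($d = -9 + \left(\left(-1 + 1\right) + \left(7 + 1\right)\right) \frac{4}{6} \cdot 13 = -9 + \left(0 + 8\right) 4 \cdot \frac{1}{6} \cdot 13 = -9 + 8 \cdot \frac{2}{3} \cdot 13 = -9 + \frac{16}{3} \cdot 13 = -9 + \frac{208}{3} = \frac{181}{3} \approx 60.333$)
$\sqrt{d - 22685} = \sqrt{\frac{181}{3} - 22685} = \sqrt{- \frac{67874}{3}} = \frac{i \sqrt{203622}}{3}$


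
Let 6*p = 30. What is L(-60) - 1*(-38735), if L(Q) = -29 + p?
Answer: 38711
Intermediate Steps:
p = 5 (p = (⅙)*30 = 5)
L(Q) = -24 (L(Q) = -29 + 5 = -24)
L(-60) - 1*(-38735) = -24 - 1*(-38735) = -24 + 38735 = 38711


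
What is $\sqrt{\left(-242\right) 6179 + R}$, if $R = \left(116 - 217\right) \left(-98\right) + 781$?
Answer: $i \sqrt{1484639} \approx 1218.5 i$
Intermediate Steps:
$R = 10679$ ($R = \left(-101\right) \left(-98\right) + 781 = 9898 + 781 = 10679$)
$\sqrt{\left(-242\right) 6179 + R} = \sqrt{\left(-242\right) 6179 + 10679} = \sqrt{-1495318 + 10679} = \sqrt{-1484639} = i \sqrt{1484639}$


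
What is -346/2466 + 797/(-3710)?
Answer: -1624531/4574430 ≈ -0.35513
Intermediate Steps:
-346/2466 + 797/(-3710) = -346*1/2466 + 797*(-1/3710) = -173/1233 - 797/3710 = -1624531/4574430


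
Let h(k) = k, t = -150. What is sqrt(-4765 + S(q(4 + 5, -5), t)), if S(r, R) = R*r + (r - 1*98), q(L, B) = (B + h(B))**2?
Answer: I*sqrt(19763) ≈ 140.58*I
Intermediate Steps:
q(L, B) = 4*B**2 (q(L, B) = (B + B)**2 = (2*B)**2 = 4*B**2)
S(r, R) = -98 + r + R*r (S(r, R) = R*r + (r - 98) = R*r + (-98 + r) = -98 + r + R*r)
sqrt(-4765 + S(q(4 + 5, -5), t)) = sqrt(-4765 + (-98 + 4*(-5)**2 - 600*(-5)**2)) = sqrt(-4765 + (-98 + 4*25 - 600*25)) = sqrt(-4765 + (-98 + 100 - 150*100)) = sqrt(-4765 + (-98 + 100 - 15000)) = sqrt(-4765 - 14998) = sqrt(-19763) = I*sqrt(19763)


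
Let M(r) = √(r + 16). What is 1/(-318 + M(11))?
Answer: -106/33699 - √3/33699 ≈ -0.0031969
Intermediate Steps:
M(r) = √(16 + r)
1/(-318 + M(11)) = 1/(-318 + √(16 + 11)) = 1/(-318 + √27) = 1/(-318 + 3*√3)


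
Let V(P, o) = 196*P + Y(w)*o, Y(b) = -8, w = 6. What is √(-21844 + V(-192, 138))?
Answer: 2*I*√15145 ≈ 246.13*I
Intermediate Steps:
V(P, o) = -8*o + 196*P (V(P, o) = 196*P - 8*o = -8*o + 196*P)
√(-21844 + V(-192, 138)) = √(-21844 + (-8*138 + 196*(-192))) = √(-21844 + (-1104 - 37632)) = √(-21844 - 38736) = √(-60580) = 2*I*√15145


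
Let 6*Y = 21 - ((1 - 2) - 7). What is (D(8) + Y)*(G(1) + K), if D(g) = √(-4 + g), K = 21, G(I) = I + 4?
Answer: 533/3 ≈ 177.67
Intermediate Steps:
G(I) = 4 + I
Y = 29/6 (Y = (21 - ((1 - 2) - 7))/6 = (21 - (-1 - 7))/6 = (21 - 1*(-8))/6 = (21 + 8)/6 = (⅙)*29 = 29/6 ≈ 4.8333)
(D(8) + Y)*(G(1) + K) = (√(-4 + 8) + 29/6)*((4 + 1) + 21) = (√4 + 29/6)*(5 + 21) = (2 + 29/6)*26 = (41/6)*26 = 533/3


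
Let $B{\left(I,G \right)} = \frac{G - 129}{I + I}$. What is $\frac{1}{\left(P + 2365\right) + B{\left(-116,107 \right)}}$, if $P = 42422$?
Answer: $\frac{116}{5195303} \approx 2.2328 \cdot 10^{-5}$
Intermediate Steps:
$B{\left(I,G \right)} = \frac{-129 + G}{2 I}$
$\frac{1}{\left(P + 2365\right) + B{\left(-116,107 \right)}} = \frac{1}{\left(42422 + 2365\right) + \frac{-129 + 107}{2 \left(-116\right)}} = \frac{1}{44787 + \frac{1}{2} \left(- \frac{1}{116}\right) \left(-22\right)} = \frac{1}{44787 + \frac{11}{116}} = \frac{1}{\frac{5195303}{116}} = \frac{116}{5195303}$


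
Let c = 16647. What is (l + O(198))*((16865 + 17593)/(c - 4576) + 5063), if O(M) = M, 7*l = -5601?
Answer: -257746959165/84497 ≈ -3.0504e+6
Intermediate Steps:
l = -5601/7 (l = (⅐)*(-5601) = -5601/7 ≈ -800.14)
(l + O(198))*((16865 + 17593)/(c - 4576) + 5063) = (-5601/7 + 198)*((16865 + 17593)/(16647 - 4576) + 5063) = -4215*(34458/12071 + 5063)/7 = -4215/7*61149931/12071 = -257746959165/84497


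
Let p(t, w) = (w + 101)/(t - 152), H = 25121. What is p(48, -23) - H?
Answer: -100487/4 ≈ -25122.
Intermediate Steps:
p(t, w) = (101 + w)/(-152 + t)
p(48, -23) - H = (101 - 23)/(-152 + 48) - 1*25121 = 78/(-104) - 25121 = -1/104*78 - 25121 = -3/4 - 25121 = -100487/4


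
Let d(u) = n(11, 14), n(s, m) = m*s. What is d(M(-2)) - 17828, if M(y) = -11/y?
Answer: -17674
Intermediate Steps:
d(u) = 154 (d(u) = 14*11 = 154)
d(M(-2)) - 17828 = 154 - 17828 = -17674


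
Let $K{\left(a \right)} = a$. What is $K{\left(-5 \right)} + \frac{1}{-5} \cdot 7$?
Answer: $- \frac{32}{5} \approx -6.4$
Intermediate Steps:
$K{\left(-5 \right)} + \frac{1}{-5} \cdot 7 = -5 + \frac{1}{-5} \cdot 7 = -5 - \frac{7}{5} = - \frac{32}{5}$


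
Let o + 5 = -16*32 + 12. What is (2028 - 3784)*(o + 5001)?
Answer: -7894976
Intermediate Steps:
o = -505 (o = -5 + (-16*32 + 12) = -5 + (-512 + 12) = -5 - 500 = -505)
(2028 - 3784)*(o + 5001) = (2028 - 3784)*(-505 + 5001) = -1756*4496 = -7894976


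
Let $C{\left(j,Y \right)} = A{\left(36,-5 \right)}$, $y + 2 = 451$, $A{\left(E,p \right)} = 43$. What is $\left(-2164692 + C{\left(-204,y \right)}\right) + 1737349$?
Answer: $-427300$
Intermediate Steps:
$y = 449$ ($y = -2 + 451 = 449$)
$C{\left(j,Y \right)} = 43$
$\left(-2164692 + C{\left(-204,y \right)}\right) + 1737349 = \left(-2164692 + 43\right) + 1737349 = -2164649 + 1737349 = -427300$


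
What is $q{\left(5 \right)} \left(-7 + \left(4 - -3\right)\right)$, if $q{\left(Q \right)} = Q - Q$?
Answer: $0$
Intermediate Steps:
$q{\left(Q \right)} = 0$
$q{\left(5 \right)} \left(-7 + \left(4 - -3\right)\right) = 0 \left(-7 + \left(4 - -3\right)\right) = 0 \left(-7 + \left(4 + 3\right)\right) = 0 \left(-7 + 7\right) = 0 \cdot 0 = 0$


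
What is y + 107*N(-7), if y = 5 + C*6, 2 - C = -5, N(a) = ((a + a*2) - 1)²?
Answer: 51835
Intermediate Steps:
N(a) = (-1 + 3*a)² (N(a) = ((a + 2*a) - 1)² = (3*a - 1)² = (-1 + 3*a)²)
C = 7 (C = 2 - 1*(-5) = 2 + 5 = 7)
y = 47 (y = 5 + 7*6 = 5 + 42 = 47)
y + 107*N(-7) = 47 + 107*(-1 + 3*(-7))² = 47 + 107*(-1 - 21)² = 47 + 107*(-22)² = 47 + 107*484 = 47 + 51788 = 51835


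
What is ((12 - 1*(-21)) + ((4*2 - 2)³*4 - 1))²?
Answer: 802816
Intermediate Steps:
((12 - 1*(-21)) + ((4*2 - 2)³*4 - 1))² = ((12 + 21) + ((8 - 2)³*4 - 1))² = (33 + (6³*4 - 1))² = (33 + (216*4 - 1))² = (33 + (864 - 1))² = (33 + 863)² = 896² = 802816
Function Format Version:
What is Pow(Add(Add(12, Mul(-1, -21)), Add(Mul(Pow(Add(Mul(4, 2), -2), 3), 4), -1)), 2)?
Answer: 802816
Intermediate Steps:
Pow(Add(Add(12, Mul(-1, -21)), Add(Mul(Pow(Add(Mul(4, 2), -2), 3), 4), -1)), 2) = Pow(Add(Add(12, 21), Add(Mul(Pow(Add(8, -2), 3), 4), -1)), 2) = Pow(Add(33, Add(Mul(Pow(6, 3), 4), -1)), 2) = Pow(Add(33, Add(Mul(216, 4), -1)), 2) = Pow(Add(33, Add(864, -1)), 2) = Pow(Add(33, 863), 2) = Pow(896, 2) = 802816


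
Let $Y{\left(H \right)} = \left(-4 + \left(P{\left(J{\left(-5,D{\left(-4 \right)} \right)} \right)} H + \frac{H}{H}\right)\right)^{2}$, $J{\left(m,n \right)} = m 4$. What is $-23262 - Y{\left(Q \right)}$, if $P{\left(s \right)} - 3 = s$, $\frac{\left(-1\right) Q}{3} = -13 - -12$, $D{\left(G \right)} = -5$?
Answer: $-26178$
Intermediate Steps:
$J{\left(m,n \right)} = 4 m$
$Q = 3$ ($Q = - 3 \left(-13 - -12\right) = - 3 \left(-13 + 12\right) = \left(-3\right) \left(-1\right) = 3$)
$P{\left(s \right)} = 3 + s$
$Y{\left(H \right)} = \left(-3 - 17 H\right)^{2}$ ($Y{\left(H \right)} = \left(-4 + \left(\left(3 + 4 \left(-5\right)\right) H + \frac{H}{H}\right)\right)^{2} = \left(-4 + \left(\left(3 - 20\right) H + 1\right)\right)^{2} = \left(-4 - \left(-1 + 17 H\right)\right)^{2} = \left(-3 - 17 H\right)^{2}$)
$-23262 - Y{\left(Q \right)} = -23262 - \left(3 + 17 \cdot 3\right)^{2} = -23262 - \left(3 + 51\right)^{2} = -23262 - 54^{2} = -23262 - 2916 = -26178$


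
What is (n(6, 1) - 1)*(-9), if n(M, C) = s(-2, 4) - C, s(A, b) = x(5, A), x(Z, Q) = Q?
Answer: 36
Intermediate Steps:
s(A, b) = A
n(M, C) = -2 - C
(n(6, 1) - 1)*(-9) = ((-2 - 1*1) - 1)*(-9) = ((-2 - 1) - 1)*(-9) = (-3 - 1)*(-9) = -4*(-9) = 36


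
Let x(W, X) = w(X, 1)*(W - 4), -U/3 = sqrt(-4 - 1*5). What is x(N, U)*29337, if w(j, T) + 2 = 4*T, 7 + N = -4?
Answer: -880110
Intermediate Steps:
N = -11 (N = -7 - 4 = -11)
w(j, T) = -2 + 4*T
U = -9*I (U = -3*sqrt(-4 - 1*5) = -3*sqrt(-4 - 5) = -9*I ≈ -9.0*I)
x(W, X) = -8 + 2*W (x(W, X) = (-2 + 4*1)*(W - 4) = (-2 + 4)*(-4 + W) = 2*(-4 + W) = -8 + 2*W)
x(N, U)*29337 = (-8 + 2*(-11))*29337 = (-8 - 22)*29337 = -30*29337 = -880110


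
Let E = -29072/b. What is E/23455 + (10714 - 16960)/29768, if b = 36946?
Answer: -1353362957269/6449002256060 ≈ -0.20986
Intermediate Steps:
E = -14536/18473 (E = -29072/36946 = -29072*1/36946 = -14536/18473 ≈ -0.78688)
E/23455 + (10714 - 16960)/29768 = -14536/18473/23455 + (10714 - 16960)/29768 = -14536/18473*1/23455 - 6246*1/29768 = -14536/433284215 - 3123/14884 = -1353362957269/6449002256060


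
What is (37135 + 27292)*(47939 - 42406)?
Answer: 356474591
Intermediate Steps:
(37135 + 27292)*(47939 - 42406) = 64427*5533 = 356474591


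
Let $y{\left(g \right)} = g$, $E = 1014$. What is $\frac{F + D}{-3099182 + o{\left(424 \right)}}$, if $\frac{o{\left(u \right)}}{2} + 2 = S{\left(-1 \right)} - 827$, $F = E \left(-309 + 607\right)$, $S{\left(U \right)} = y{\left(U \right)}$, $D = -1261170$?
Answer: $\frac{159833}{516807} \approx 0.30927$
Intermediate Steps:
$S{\left(U \right)} = U$
$F = 302172$ ($F = 1014 \left(-309 + 607\right) = 1014 \cdot 298 = 302172$)
$o{\left(u \right)} = -1660$ ($o{\left(u \right)} = -4 + 2 \left(-1 - 827\right) = -4 + 2 \left(-828\right) = -4 - 1656 = -1660$)
$\frac{F + D}{-3099182 + o{\left(424 \right)}} = \frac{302172 - 1261170}{-3099182 - 1660} = - \frac{958998}{-3100842} = \left(-958998\right) \left(- \frac{1}{3100842}\right) = \frac{159833}{516807}$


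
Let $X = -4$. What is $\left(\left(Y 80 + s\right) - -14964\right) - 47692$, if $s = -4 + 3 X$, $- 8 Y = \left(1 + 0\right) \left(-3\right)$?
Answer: $-32714$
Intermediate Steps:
$Y = \frac{3}{8}$ ($Y = - \frac{\left(1 + 0\right) \left(-3\right)}{8} = - \frac{1 \left(-3\right)}{8} = \left(- \frac{1}{8}\right) \left(-3\right) = \frac{3}{8} \approx 0.375$)
$s = -16$ ($s = -4 + 3 \left(-4\right) = -4 - 12 = -16$)
$\left(\left(Y 80 + s\right) - -14964\right) - 47692 = \left(\left(\frac{3}{8} \cdot 80 - 16\right) - -14964\right) - 47692 = \left(\left(30 - 16\right) + 14964\right) - 47692 = \left(14 + 14964\right) - 47692 = 14978 - 47692 = -32714$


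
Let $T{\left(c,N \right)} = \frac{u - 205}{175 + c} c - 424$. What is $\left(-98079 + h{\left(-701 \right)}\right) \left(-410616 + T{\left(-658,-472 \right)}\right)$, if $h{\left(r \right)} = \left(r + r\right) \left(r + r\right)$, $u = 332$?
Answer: $- \frac{52944001330550}{69} \approx -7.673 \cdot 10^{11}$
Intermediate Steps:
$h{\left(r \right)} = 4 r^{2}$ ($h{\left(r \right)} = 2 r 2 r = 4 r^{2}$)
$T{\left(c,N \right)} = -424 + \frac{127 c}{175 + c}$ ($T{\left(c,N \right)} = \frac{332 - 205}{175 + c} c - 424 = \frac{127}{175 + c} c - 424 = \frac{127 c}{175 + c} - 424 = -424 + \frac{127 c}{175 + c}$)
$\left(-98079 + h{\left(-701 \right)}\right) \left(-410616 + T{\left(-658,-472 \right)}\right) = \left(-98079 + 4 \left(-701\right)^{2}\right) \left(-410616 + \frac{-74200 - -195426}{175 - 658}\right) = \left(-98079 + 4 \cdot 491401\right) \left(-410616 + \frac{-74200 + 195426}{-483}\right) = \left(-98079 + 1965604\right) \left(-410616 - \frac{17318}{69}\right) = 1867525 \left(-410616 - \frac{17318}{69}\right) = 1867525 \left(- \frac{28349822}{69}\right) = - \frac{52944001330550}{69}$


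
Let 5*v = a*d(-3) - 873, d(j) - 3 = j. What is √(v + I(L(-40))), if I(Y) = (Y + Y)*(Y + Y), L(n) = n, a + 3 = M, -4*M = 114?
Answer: √155635/5 ≈ 78.901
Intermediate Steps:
M = -57/2 (M = -¼*114 = -57/2 ≈ -28.500)
d(j) = 3 + j
a = -63/2 (a = -3 - 57/2 = -63/2 ≈ -31.500)
I(Y) = 4*Y² (I(Y) = (2*Y)*(2*Y) = 4*Y²)
v = -873/5 (v = (-63*(3 - 3)/2 - 873)/5 = (-63/2*0 - 873)/5 = (0 - 873)/5 = (⅕)*(-873) = -873/5 ≈ -174.60)
√(v + I(L(-40))) = √(-873/5 + 4*(-40)²) = √(-873/5 + 4*1600) = √(-873/5 + 6400) = √(31127/5) = √155635/5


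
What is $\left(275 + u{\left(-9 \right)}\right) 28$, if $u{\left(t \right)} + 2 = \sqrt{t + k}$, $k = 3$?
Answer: $7644 + 28 i \sqrt{6} \approx 7644.0 + 68.586 i$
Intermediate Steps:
$u{\left(t \right)} = -2 + \sqrt{3 + t}$ ($u{\left(t \right)} = -2 + \sqrt{t + 3} = -2 + \sqrt{3 + t}$)
$\left(275 + u{\left(-9 \right)}\right) 28 = \left(275 - \left(2 - \sqrt{3 - 9}\right)\right) 28 = \left(275 - \left(2 - \sqrt{-6}\right)\right) 28 = \left(275 - \left(2 - i \sqrt{6}\right)\right) 28 = \left(273 + i \sqrt{6}\right) 28 = 7644 + 28 i \sqrt{6}$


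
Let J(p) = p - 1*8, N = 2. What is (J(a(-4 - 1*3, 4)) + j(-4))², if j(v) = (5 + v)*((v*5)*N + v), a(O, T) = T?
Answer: 2304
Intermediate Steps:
j(v) = 11*v*(5 + v) (j(v) = (5 + v)*((v*5)*2 + v) = (5 + v)*((5*v)*2 + v) = (5 + v)*(10*v + v) = (5 + v)*(11*v) = 11*v*(5 + v))
J(p) = -8 + p (J(p) = p - 8 = -8 + p)
(J(a(-4 - 1*3, 4)) + j(-4))² = ((-8 + 4) + 11*(-4)*(5 - 4))² = (-4 + 11*(-4)*1)² = (-4 - 44)² = (-48)² = 2304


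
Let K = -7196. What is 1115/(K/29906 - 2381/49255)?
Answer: -821208666725/212822583 ≈ -3858.7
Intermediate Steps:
1115/(K/29906 - 2381/49255) = 1115/(-7196/29906 - 2381/49255) = 1115/(-7196*1/29906 - 2381*1/49255) = 1115/(-3598/14953 - 2381/49255) = 1115/(-212822583/736510015) = 1115*(-736510015/212822583) = -821208666725/212822583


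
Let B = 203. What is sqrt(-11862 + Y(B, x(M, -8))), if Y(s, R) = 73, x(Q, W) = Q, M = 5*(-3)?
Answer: I*sqrt(11789) ≈ 108.58*I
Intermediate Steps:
M = -15
sqrt(-11862 + Y(B, x(M, -8))) = sqrt(-11862 + 73) = sqrt(-11789) = I*sqrt(11789)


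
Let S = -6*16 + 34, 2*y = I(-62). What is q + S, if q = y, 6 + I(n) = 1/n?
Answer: -8061/124 ≈ -65.008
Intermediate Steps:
I(n) = -6 + 1/n
y = -373/124 (y = (-6 + 1/(-62))/2 = (-6 - 1/62)/2 = (1/2)*(-373/62) = -373/124 ≈ -3.0081)
S = -62 (S = -96 + 34 = -62)
q = -373/124 ≈ -3.0081
q + S = -373/124 - 62 = -8061/124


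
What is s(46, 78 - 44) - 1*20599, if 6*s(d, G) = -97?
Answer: -123691/6 ≈ -20615.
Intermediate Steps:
s(d, G) = -97/6 (s(d, G) = (1/6)*(-97) = -97/6)
s(46, 78 - 44) - 1*20599 = -97/6 - 1*20599 = -97/6 - 20599 = -123691/6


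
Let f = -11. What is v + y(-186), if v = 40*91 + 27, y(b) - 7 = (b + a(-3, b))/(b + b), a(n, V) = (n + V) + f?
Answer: 683557/186 ≈ 3675.0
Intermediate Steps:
a(n, V) = -11 + V + n (a(n, V) = (n + V) - 11 = (V + n) - 11 = -11 + V + n)
y(b) = 7 + (-14 + 2*b)/(2*b) (y(b) = 7 + (b + (-11 + b - 3))/(b + b) = 7 + (b + (-14 + b))/((2*b)) = 7 + (-14 + 2*b)*(1/(2*b)) = 7 + (-14 + 2*b)/(2*b))
v = 3667 (v = 3640 + 27 = 3667)
v + y(-186) = 3667 + (8 - 7/(-186)) = 3667 + (8 - 7*(-1/186)) = 3667 + (8 + 7/186) = 3667 + 1495/186 = 683557/186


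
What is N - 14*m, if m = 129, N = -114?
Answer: -1920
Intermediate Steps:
N - 14*m = -114 - 14*129 = -114 - 1806 = -1920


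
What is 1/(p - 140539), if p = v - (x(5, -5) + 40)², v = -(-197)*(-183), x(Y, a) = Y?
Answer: -1/178615 ≈ -5.5986e-6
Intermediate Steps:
v = -36051 (v = -1*36051 = -36051)
p = -38076 (p = -36051 - (5 + 40)² = -36051 - 1*45² = -36051 - 1*2025 = -36051 - 2025 = -38076)
1/(p - 140539) = 1/(-38076 - 140539) = 1/(-178615) = -1/178615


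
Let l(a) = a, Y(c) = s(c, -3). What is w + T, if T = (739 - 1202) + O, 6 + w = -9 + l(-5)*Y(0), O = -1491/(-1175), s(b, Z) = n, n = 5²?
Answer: -707034/1175 ≈ -601.73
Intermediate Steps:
n = 25
s(b, Z) = 25
Y(c) = 25
O = 1491/1175 (O = -1491*(-1/1175) = 1491/1175 ≈ 1.2689)
w = -140 (w = -6 + (-9 - 5*25) = -6 + (-9 - 125) = -6 - 134 = -140)
T = -542534/1175 (T = (739 - 1202) + 1491/1175 = -463 + 1491/1175 = -542534/1175 ≈ -461.73)
w + T = -140 - 542534/1175 = -707034/1175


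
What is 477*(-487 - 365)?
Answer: -406404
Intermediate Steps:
477*(-487 - 365) = 477*(-852) = -406404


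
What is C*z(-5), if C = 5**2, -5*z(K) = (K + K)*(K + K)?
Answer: -500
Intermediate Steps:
z(K) = -4*K**2/5 (z(K) = -(K + K)*(K + K)/5 = -2*K*2*K/5 = -4*K**2/5)
C = 25
C*z(-5) = 25*(-4/5*(-5)**2) = 25*(-4/5*25) = 25*(-20) = -500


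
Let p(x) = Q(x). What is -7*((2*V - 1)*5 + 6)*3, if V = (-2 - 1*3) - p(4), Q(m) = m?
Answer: 1869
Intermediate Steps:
p(x) = x
V = -9 (V = (-2 - 1*3) - 1*4 = (-2 - 3) - 4 = -5 - 4 = -9)
-7*((2*V - 1)*5 + 6)*3 = -7*((2*(-9) - 1)*5 + 6)*3 = -7*((-18 - 1)*5 + 6)*3 = -7*(-19*5 + 6)*3 = -7*(-95 + 6)*3 = -7*(-89)*3 = 623*3 = 1869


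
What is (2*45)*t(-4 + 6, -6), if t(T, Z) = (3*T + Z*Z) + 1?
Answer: 3870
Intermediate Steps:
t(T, Z) = 1 + Z² + 3*T (t(T, Z) = (3*T + Z²) + 1 = (Z² + 3*T) + 1 = 1 + Z² + 3*T)
(2*45)*t(-4 + 6, -6) = (2*45)*(1 + (-6)² + 3*(-4 + 6)) = 90*(1 + 36 + 3*2) = 90*(1 + 36 + 6) = 90*43 = 3870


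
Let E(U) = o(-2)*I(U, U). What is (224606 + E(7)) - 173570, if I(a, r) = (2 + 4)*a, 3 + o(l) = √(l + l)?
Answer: 50910 + 84*I ≈ 50910.0 + 84.0*I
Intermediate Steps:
o(l) = -3 + √2*√l (o(l) = -3 + √(l + l) = -3 + √(2*l) = -3 + √2*√l)
I(a, r) = 6*a
E(U) = 6*U*(-3 + 2*I) (E(U) = (-3 + √2*√(-2))*(6*U) = (-3 + √2*(I*√2))*(6*U) = (-3 + 2*I)*(6*U) = 6*U*(-3 + 2*I))
(224606 + E(7)) - 173570 = (224606 + 7*(-18 + 12*I)) - 173570 = (224606 + (-126 + 84*I)) - 173570 = (224480 + 84*I) - 173570 = 50910 + 84*I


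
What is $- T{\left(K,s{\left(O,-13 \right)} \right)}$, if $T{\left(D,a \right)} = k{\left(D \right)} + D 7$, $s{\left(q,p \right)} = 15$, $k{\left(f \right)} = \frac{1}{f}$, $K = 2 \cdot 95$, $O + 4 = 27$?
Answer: $- \frac{252701}{190} \approx -1330.0$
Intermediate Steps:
$O = 23$ ($O = -4 + 27 = 23$)
$K = 190$
$T{\left(D,a \right)} = \frac{1}{D} + 7 D$ ($T{\left(D,a \right)} = \frac{1}{D} + D 7 = \frac{1}{D} + 7 D$)
$- T{\left(K,s{\left(O,-13 \right)} \right)} = - (\frac{1}{190} + 7 \cdot 190) = - (\frac{1}{190} + 1330) = \left(-1\right) \frac{252701}{190} = - \frac{252701}{190}$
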